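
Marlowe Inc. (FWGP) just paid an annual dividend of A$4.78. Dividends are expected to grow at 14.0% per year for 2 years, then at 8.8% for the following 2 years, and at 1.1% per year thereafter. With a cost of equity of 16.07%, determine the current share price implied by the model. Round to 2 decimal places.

Three-stage DDM. Project D₁…D_4; terminal Gordon value at t=4 with g = 0.011; discount at r = 0.1607.
D_1 = 5.4492
D_2 = 6.2121
D_3 = 6.7588
D_4 = 7.3535
TV_4 = 7.4344/(0.1607−0.011) = 49.6621
P₀ = Σ Dₜ/(1+r)ᵗ + TV_4/(1+r)^4 = 45.0413

A$45.04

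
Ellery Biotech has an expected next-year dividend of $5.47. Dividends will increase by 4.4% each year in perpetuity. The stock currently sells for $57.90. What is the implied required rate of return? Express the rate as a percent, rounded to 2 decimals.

Rearranging the constant-growth DDM: r = D₁/P₀ + g.
r = 5.4700 / 57.90 + 0.044 = 0.09447 + 0.044 = 0.13847

13.85%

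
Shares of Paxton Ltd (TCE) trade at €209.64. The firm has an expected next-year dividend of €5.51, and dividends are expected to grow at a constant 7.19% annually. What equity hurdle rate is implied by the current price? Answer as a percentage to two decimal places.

9.82%

Rearranging the constant-growth DDM: r = D₁/P₀ + g.
r = 5.5100 / 209.64 + 0.0719 = 0.02628 + 0.0719 = 0.09818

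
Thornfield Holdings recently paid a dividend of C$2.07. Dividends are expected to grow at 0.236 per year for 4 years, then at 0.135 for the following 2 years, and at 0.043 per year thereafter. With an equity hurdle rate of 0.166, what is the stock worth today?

C$35.62

Three-stage DDM. Project D₁…D_6; terminal Gordon value at t=6 with g = 0.043; discount at r = 0.166.
D_1 = 2.5585
D_2 = 3.1623
D_3 = 3.9086
D_4 = 4.8311
D_5 = 5.4833
D_6 = 6.2235
TV_6 = 6.4911/(0.166−0.043) = 52.7734
P₀ = Σ Dₜ/(1+r)ᵗ + TV_6/(1+r)^6 = 35.6205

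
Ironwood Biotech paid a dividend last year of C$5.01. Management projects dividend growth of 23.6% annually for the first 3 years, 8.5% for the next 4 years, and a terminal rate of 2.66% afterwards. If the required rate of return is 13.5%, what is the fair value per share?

C$92.19

Three-stage DDM. Project D₁…D_7; terminal Gordon value at t=7 with g = 0.0266; discount at r = 0.135.
D_1 = 6.1924
D_2 = 7.6538
D_3 = 9.4600
D_4 = 10.2641
D_5 = 11.1366
D_6 = 12.0832
D_7 = 13.1103
TV_7 = 13.4590/(0.135−0.0266) = 124.1607
P₀ = Σ Dₜ/(1+r)ᵗ + TV_7/(1+r)^7 = 92.1895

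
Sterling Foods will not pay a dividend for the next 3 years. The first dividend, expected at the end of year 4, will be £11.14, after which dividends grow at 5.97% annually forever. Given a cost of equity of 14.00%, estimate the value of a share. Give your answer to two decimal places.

Deferred-dividend DDM. At t=3 the remaining stream is a growing perpetuity with first payment D_4 = 11.14.
V_3 = D_4/(r−g) = 11.14/(0.14−0.0597) = 138.7298
P₀ = V_3/(1+r)^3 = 138.7298/(1+0.14)^3 = 93.6386

£93.64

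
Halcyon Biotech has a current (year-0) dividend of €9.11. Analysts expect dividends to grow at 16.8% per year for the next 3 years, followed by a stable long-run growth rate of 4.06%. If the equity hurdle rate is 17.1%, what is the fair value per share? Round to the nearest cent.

Two-stage DDM. Project D₁…D_3 at 0.168, terminal growth 0.0406, discount at r = 0.171.
D_1 = 10.6405
D_2 = 12.4281
D_3 = 14.5160
Terminal value at t=3: TV = D_4/(r−g) = 15.1053/(0.171−0.0406) = 115.8386
P₀ = 10.6405/(1+0.171)^1 + 12.4281/(1+0.171)^2 + 14.5160/(1+0.171)^3 + 115.8386/(1+0.171)^3 = 99.3313

€99.33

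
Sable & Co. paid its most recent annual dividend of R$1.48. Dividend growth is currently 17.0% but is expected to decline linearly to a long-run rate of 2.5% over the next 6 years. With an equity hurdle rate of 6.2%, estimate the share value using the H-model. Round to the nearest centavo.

R$58.40

H-model: P₀ = D₀[(1+g_L) + H(g_S−g_L)]/(r−g_L), with H = 6/2 = 3.
P₀ = 1.48 × [(1+0.025) + 3×(0.17−0.025)] / (0.062−0.025)
   = 1.48 × 1.4600 / 0.037 = 58.4000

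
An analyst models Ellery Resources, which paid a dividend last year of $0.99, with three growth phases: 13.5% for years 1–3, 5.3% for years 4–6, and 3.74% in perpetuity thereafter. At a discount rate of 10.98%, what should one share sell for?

Three-stage DDM. Project D₁…D_6; terminal Gordon value at t=6 with g = 0.0374; discount at r = 0.1098.
D_1 = 1.1237
D_2 = 1.2753
D_3 = 1.4475
D_4 = 1.5242
D_5 = 1.6050
D_6 = 1.6901
TV_6 = 1.7533/(0.1098−0.0374) = 24.2167
P₀ = Σ Dₜ/(1+r)ᵗ + TV_6/(1+r)^6 = 18.9309

$18.93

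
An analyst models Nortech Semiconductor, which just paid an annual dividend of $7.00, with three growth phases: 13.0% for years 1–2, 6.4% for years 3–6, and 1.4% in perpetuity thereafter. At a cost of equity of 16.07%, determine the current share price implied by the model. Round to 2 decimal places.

$67.28

Three-stage DDM. Project D₁…D_6; terminal Gordon value at t=6 with g = 0.014; discount at r = 0.1607.
D_1 = 7.9100
D_2 = 8.9383
D_3 = 9.5104
D_4 = 10.1190
D_5 = 10.7666
D_6 = 11.4557
TV_6 = 11.6161/(0.1607−0.014) = 79.1825
P₀ = Σ Dₜ/(1+r)ᵗ + TV_6/(1+r)^6 = 67.2845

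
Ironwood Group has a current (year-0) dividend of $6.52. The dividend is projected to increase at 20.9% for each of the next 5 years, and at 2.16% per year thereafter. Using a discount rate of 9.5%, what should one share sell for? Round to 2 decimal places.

$193.21

Two-stage DDM. Project D₁…D_5 at 0.209, terminal growth 0.0216, discount at r = 0.095.
D_1 = 7.8827
D_2 = 9.5302
D_3 = 11.5220
D_4 = 13.9301
D_5 = 16.8414
Terminal value at t=5: TV = D_6/(r−g) = 17.2052/(0.095−0.0216) = 234.4034
P₀ = 7.8827/(1+0.095)^1 + 9.5302/(1+0.095)^2 + 11.5220/(1+0.095)^3 + 13.9301/(1+0.095)^4 + 16.8414/(1+0.095)^5 + 234.4034/(1+0.095)^5 = 193.2099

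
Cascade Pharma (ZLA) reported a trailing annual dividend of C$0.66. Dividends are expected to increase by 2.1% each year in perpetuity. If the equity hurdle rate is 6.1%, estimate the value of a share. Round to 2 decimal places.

C$16.85

Gordon growth model: P₀ = D₁/(r − g). D₁ = 0.66 × (1 + 0.021) = 0.6739.
P₀ = 0.6739 / (0.061 − 0.021) = 0.6739 / 0.04 = 16.8465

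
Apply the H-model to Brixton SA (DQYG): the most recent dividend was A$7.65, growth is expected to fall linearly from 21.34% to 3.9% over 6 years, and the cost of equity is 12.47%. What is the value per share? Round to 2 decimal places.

A$139.45

H-model: P₀ = D₀[(1+g_L) + H(g_S−g_L)]/(r−g_L), with H = 6/2 = 3.
P₀ = 7.65 × [(1+0.039) + 3×(0.2134−0.039)] / (0.1247−0.039)
   = 7.65 × 1.5622 / 0.0857 = 139.4496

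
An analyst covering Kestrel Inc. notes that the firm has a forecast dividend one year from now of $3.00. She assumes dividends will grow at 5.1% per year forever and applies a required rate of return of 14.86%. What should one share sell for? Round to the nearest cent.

$30.74

Gordon growth model: P₀ = D₁/(r − g), with D₁ = 3.00 given directly.
P₀ = 3.0000 / (0.1486 − 0.051) = 3.0000 / 0.0976 = 30.7377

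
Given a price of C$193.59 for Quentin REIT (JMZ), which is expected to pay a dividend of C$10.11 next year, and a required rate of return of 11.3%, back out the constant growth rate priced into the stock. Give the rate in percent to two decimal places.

From P₀ = D₁/(r − g), the implied growth is g = r − D₁/P₀.
g = 0.113 − 10.11/193.59 = 0.113 − 0.05222 = 0.06078

6.08%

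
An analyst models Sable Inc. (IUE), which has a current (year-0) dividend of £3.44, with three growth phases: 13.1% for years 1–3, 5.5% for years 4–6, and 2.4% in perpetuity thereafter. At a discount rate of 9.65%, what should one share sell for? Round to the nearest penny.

£68.96

Three-stage DDM. Project D₁…D_6; terminal Gordon value at t=6 with g = 0.024; discount at r = 0.0965.
D_1 = 3.8906
D_2 = 4.4003
D_3 = 4.9768
D_4 = 5.2505
D_5 = 5.5393
D_6 = 5.8439
TV_6 = 5.9842/(0.0965−0.024) = 82.5402
P₀ = Σ Dₜ/(1+r)ᵗ + TV_6/(1+r)^6 = 68.9637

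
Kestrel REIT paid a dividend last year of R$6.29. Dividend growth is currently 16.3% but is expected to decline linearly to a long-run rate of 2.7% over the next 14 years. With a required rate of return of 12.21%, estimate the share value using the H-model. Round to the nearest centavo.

H-model: P₀ = D₀[(1+g_L) + H(g_S−g_L)]/(r−g_L), with H = 14/2 = 7.
P₀ = 6.29 × [(1+0.027) + 7×(0.163−0.027)] / (0.1221−0.027)
   = 6.29 × 1.9790 / 0.0951 = 130.8928

R$130.89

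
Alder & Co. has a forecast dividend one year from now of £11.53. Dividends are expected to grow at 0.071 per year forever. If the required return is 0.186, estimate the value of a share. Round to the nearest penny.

Gordon growth model: P₀ = D₁/(r − g), with D₁ = 11.53 given directly.
P₀ = 11.5300 / (0.186 − 0.071) = 11.5300 / 0.115 = 100.2609

£100.26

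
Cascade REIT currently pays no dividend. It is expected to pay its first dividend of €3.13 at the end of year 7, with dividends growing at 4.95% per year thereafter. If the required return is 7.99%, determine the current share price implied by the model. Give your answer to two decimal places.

Deferred-dividend DDM. At t=6 the remaining stream is a growing perpetuity with first payment D_7 = 3.13.
V_6 = D_7/(r−g) = 3.13/(0.0799−0.0495) = 102.9605
P₀ = V_6/(1+r)^6 = 102.9605/(1+0.0799)^6 = 64.9187

€64.92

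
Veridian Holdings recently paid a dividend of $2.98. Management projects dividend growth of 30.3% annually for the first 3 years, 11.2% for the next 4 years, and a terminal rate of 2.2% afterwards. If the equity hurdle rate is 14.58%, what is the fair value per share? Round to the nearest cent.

Three-stage DDM. Project D₁…D_7; terminal Gordon value at t=7 with g = 0.022; discount at r = 0.1458.
D_1 = 3.8829
D_2 = 5.0595
D_3 = 6.5925
D_4 = 7.3308
D_5 = 8.1519
D_6 = 9.0649
D_7 = 10.0802
TV_7 = 10.3020/(0.1458−0.022) = 83.2145
P₀ = Σ Dₜ/(1+r)ᵗ + TV_7/(1+r)^7 = 59.9950

$59.99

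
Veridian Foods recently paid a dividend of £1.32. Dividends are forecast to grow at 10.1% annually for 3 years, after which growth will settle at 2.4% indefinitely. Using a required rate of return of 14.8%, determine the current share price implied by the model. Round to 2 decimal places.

£13.26

Two-stage DDM. Project D₁…D_3 at 0.101, terminal growth 0.024, discount at r = 0.148.
D_1 = 1.4533
D_2 = 1.6001
D_3 = 1.7617
Terminal value at t=3: TV = D_4/(r−g) = 1.8040/(0.148−0.024) = 14.5484
P₀ = 1.4533/(1+0.148)^1 + 1.6001/(1+0.148)^2 + 1.7617/(1+0.148)^3 + 14.5484/(1+0.148)^3 = 13.2604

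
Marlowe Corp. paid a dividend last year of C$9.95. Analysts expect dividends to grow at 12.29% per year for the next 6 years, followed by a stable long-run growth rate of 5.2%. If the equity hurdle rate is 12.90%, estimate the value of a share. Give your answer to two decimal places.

C$190.17

Two-stage DDM. Project D₁…D_6 at 0.1229, terminal growth 0.052, discount at r = 0.129.
D_1 = 11.1729
D_2 = 12.5460
D_3 = 14.0879
D_4 = 15.8193
D_5 = 17.7635
D_6 = 19.9466
Terminal value at t=6: TV = D_7/(r−g) = 20.9839/(0.129−0.052) = 272.5176
P₀ = 11.1729/(1+0.129)^1 + 12.5460/(1+0.129)^2 + 14.0879/(1+0.129)^3 + 15.8193/(1+0.129)^4 + 17.7635/(1+0.129)^5 + 19.9466/(1+0.129)^6 + 272.5176/(1+0.129)^6 = 190.1736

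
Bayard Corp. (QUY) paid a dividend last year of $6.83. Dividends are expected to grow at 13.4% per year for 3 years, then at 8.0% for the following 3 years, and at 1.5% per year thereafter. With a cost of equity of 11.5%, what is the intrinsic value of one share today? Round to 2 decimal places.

Three-stage DDM. Project D₁…D_6; terminal Gordon value at t=6 with g = 0.015; discount at r = 0.115.
D_1 = 7.7452
D_2 = 8.7831
D_3 = 9.9600
D_4 = 10.7568
D_5 = 11.6174
D_6 = 12.5467
TV_6 = 12.7349/(0.115−0.015) = 127.3495
P₀ = Σ Dₜ/(1+r)ᵗ + TV_6/(1+r)^6 = 107.7013

$107.70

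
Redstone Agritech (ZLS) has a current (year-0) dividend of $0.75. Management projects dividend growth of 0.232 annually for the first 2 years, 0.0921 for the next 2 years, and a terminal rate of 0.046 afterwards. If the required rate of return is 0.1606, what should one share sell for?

$10.01

Three-stage DDM. Project D₁…D_4; terminal Gordon value at t=4 with g = 0.046; discount at r = 0.1606.
D_1 = 0.9240
D_2 = 1.1384
D_3 = 1.2432
D_4 = 1.3577
TV_4 = 1.4202/(0.1606−0.046) = 12.3924
P₀ = Σ Dₜ/(1+r)ᵗ + TV_4/(1+r)^4 = 10.0149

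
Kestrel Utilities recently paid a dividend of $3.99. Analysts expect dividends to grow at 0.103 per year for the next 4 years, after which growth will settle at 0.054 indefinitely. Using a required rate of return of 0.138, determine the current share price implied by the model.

Two-stage DDM. Project D₁…D_4 at 0.103, terminal growth 0.054, discount at r = 0.138.
D_1 = 4.4010
D_2 = 4.8543
D_3 = 5.3543
D_4 = 5.9057
Terminal value at t=4: TV = D_5/(r−g) = 6.2247/(0.138−0.054) = 74.1031
P₀ = 4.4010/(1+0.138)^1 + 4.8543/(1+0.138)^2 + 5.3543/(1+0.138)^3 + 5.9057/(1+0.138)^4 + 74.1031/(1+0.138)^4 = 58.9542

$58.95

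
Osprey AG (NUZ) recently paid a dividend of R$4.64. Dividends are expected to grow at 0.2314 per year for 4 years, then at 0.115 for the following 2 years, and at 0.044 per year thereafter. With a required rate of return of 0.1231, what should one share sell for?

Three-stage DDM. Project D₁…D_6; terminal Gordon value at t=6 with g = 0.044; discount at r = 0.1231.
D_1 = 5.7137
D_2 = 7.0358
D_3 = 8.6639
D_4 = 10.6688
D_5 = 11.8957
D_6 = 13.2637
TV_6 = 13.8473/(0.1231−0.044) = 175.0606
P₀ = Σ Dₜ/(1+r)ᵗ + TV_6/(1+r)^6 = 123.9859

R$123.99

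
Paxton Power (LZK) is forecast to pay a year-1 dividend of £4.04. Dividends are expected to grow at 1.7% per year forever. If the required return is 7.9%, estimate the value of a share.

Gordon growth model: P₀ = D₁/(r − g), with D₁ = 4.04 given directly.
P₀ = 4.0400 / (0.079 − 0.017) = 4.0400 / 0.062 = 65.1613

£65.16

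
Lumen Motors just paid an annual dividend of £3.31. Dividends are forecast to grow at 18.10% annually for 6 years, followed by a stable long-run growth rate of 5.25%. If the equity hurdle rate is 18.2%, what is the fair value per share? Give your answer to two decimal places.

£46.57

Two-stage DDM. Project D₁…D_6 at 0.181, terminal growth 0.0525, discount at r = 0.182.
D_1 = 3.9091
D_2 = 4.6167
D_3 = 5.4523
D_4 = 6.4391
D_5 = 7.6046
D_6 = 8.9811
Terminal value at t=6: TV = D_7/(r−g) = 9.4526/(0.182−0.0525) = 72.9927
P₀ = 3.9091/(1+0.182)^1 + 4.6167/(1+0.182)^2 + 5.4523/(1+0.182)^3 + 6.4391/(1+0.182)^4 + 7.6046/(1+0.182)^5 + 8.9811/(1+0.182)^6 + 72.9927/(1+0.182)^6 = 46.5667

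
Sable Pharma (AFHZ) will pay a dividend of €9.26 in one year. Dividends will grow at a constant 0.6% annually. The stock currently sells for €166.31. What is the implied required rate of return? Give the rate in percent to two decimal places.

Rearranging the constant-growth DDM: r = D₁/P₀ + g.
r = 9.2600 / 166.31 + 0.006 = 0.05568 + 0.006 = 0.06168

6.17%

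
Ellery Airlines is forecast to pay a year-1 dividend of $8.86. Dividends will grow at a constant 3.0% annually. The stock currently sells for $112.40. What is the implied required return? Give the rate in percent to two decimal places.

10.88%

Rearranging the constant-growth DDM: r = D₁/P₀ + g.
r = 8.8600 / 112.40 + 0.03 = 0.07883 + 0.03 = 0.10883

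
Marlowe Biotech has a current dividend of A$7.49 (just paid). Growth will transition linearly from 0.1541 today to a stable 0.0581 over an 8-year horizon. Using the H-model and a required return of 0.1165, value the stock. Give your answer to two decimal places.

H-model: P₀ = D₀[(1+g_L) + H(g_S−g_L)]/(r−g_L), with H = 8/2 = 4.
P₀ = 7.49 × [(1+0.0581) + 4×(0.1541−0.0581)] / (0.1165−0.0581)
   = 7.49 × 1.4421 / 0.0584 = 184.9543

A$184.95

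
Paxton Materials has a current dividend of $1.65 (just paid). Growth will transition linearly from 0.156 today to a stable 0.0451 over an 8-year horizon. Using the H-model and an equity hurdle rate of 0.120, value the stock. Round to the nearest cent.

$32.80

H-model: P₀ = D₀[(1+g_L) + H(g_S−g_L)]/(r−g_L), with H = 8/2 = 4.
P₀ = 1.65 × [(1+0.0451) + 4×(0.156−0.0451)] / (0.12−0.0451)
   = 1.65 × 1.4887 / 0.0749 = 32.7951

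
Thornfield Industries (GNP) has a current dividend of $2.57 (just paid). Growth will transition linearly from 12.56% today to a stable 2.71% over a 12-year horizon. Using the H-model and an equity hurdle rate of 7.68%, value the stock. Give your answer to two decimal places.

$83.67

H-model: P₀ = D₀[(1+g_L) + H(g_S−g_L)]/(r−g_L), with H = 12/2 = 6.
P₀ = 2.57 × [(1+0.0271) + 6×(0.1256−0.0271)] / (0.0768−0.0271)
   = 2.57 × 1.6181 / 0.0497 = 83.6724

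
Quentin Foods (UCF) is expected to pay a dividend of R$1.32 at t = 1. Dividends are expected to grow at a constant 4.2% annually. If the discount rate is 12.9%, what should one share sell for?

Gordon growth model: P₀ = D₁/(r − g), with D₁ = 1.32 given directly.
P₀ = 1.3200 / (0.129 − 0.042) = 1.3200 / 0.087 = 15.1724

R$15.17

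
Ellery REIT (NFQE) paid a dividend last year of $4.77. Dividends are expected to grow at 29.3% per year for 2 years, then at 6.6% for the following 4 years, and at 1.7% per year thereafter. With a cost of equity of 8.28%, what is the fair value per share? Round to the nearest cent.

$137.42

Three-stage DDM. Project D₁…D_6; terminal Gordon value at t=6 with g = 0.017; discount at r = 0.0828.
D_1 = 6.1676
D_2 = 7.9747
D_3 = 8.5011
D_4 = 9.0621
D_5 = 9.6602
D_6 = 10.2978
TV_6 = 10.4729/(0.0828−0.017) = 159.1620
P₀ = Σ Dₜ/(1+r)ᵗ + TV_6/(1+r)^6 = 137.4184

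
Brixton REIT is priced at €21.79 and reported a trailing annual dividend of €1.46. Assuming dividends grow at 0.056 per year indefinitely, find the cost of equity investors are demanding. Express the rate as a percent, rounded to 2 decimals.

12.68%

Rearranging the constant-growth DDM: r = D₁/P₀ + g.
D₁ = 1.46 × (1 + 0.056) = 1.5418.
r = 1.5418 / 21.79 + 0.056 = 0.07076 + 0.056 = 0.12676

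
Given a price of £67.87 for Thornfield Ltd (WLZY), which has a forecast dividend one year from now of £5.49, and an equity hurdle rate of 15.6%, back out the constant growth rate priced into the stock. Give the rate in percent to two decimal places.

From P₀ = D₁/(r − g), the implied growth is g = r − D₁/P₀.
g = 0.156 − 5.49/67.87 = 0.156 − 0.08089 = 0.07511

7.51%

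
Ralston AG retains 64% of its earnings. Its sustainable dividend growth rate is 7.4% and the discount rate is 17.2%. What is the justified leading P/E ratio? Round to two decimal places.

Payout ratio b = 1 − 0.64 = 0.36.
Justified leading P/E = b/(r−g) = 0.36/(0.172−0.074) = 3.6735

3.67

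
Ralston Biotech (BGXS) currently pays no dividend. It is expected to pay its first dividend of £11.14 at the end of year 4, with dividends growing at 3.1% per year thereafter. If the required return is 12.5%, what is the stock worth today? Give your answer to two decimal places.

£83.23

Deferred-dividend DDM. At t=3 the remaining stream is a growing perpetuity with first payment D_4 = 11.14.
V_3 = D_4/(r−g) = 11.14/(0.125−0.031) = 118.5106
P₀ = V_3/(1+r)^3 = 118.5106/(1+0.125)^3 = 83.2338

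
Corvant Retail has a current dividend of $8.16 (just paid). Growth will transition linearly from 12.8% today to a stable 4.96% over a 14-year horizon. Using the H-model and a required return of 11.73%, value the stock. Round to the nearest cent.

$192.66

H-model: P₀ = D₀[(1+g_L) + H(g_S−g_L)]/(r−g_L), with H = 14/2 = 7.
P₀ = 8.16 × [(1+0.0496) + 7×(0.128−0.0496)] / (0.1173−0.0496)
   = 8.16 × 1.5984 / 0.0677 = 192.6580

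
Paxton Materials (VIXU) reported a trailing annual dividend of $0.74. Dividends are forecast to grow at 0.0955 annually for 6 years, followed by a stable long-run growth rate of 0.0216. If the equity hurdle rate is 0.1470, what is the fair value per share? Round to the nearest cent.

$8.37

Two-stage DDM. Project D₁…D_6 at 0.0955, terminal growth 0.0216, discount at r = 0.147.
D_1 = 0.8107
D_2 = 0.8881
D_3 = 0.9729
D_4 = 1.0658
D_5 = 1.1676
D_6 = 1.2791
Terminal value at t=6: TV = D_7/(r−g) = 1.3067/(0.147−0.0216) = 10.4205
P₀ = 0.8107/(1+0.147)^1 + 0.8881/(1+0.147)^2 + 0.9729/(1+0.147)^3 + 1.0658/(1+0.147)^4 + 1.1676/(1+0.147)^5 + 1.2791/(1+0.147)^6 + 10.4205/(1+0.147)^6 = 8.3684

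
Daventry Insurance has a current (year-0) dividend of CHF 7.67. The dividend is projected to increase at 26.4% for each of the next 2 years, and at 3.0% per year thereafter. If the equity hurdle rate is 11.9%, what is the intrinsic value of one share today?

CHF 131.71

Two-stage DDM. Project D₁…D_2 at 0.264, terminal growth 0.03, discount at r = 0.119.
D_1 = 9.6949
D_2 = 12.2543
Terminal value at t=2: TV = D_3/(r−g) = 12.6220/(0.119−0.03) = 141.8198
P₀ = 9.6949/(1+0.119)^1 + 12.2543/(1+0.119)^2 + 141.8198/(1+0.119)^2 = 131.7104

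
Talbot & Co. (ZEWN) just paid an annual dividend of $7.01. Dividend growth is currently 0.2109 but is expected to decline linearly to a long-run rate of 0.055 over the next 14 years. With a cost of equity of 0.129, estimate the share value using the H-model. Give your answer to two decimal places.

H-model: P₀ = D₀[(1+g_L) + H(g_S−g_L)]/(r−g_L), with H = 14/2 = 7.
P₀ = 7.01 × [(1+0.055) + 7×(0.2109−0.055)] / (0.129−0.055)
   = 7.01 × 2.1463 / 0.074 = 203.3184

$203.32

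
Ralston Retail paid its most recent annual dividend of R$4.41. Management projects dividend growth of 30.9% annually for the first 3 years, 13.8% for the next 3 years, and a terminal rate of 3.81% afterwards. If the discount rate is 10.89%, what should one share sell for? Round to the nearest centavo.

Three-stage DDM. Project D₁…D_6; terminal Gordon value at t=6 with g = 0.0381; discount at r = 0.1089.
D_1 = 5.7727
D_2 = 7.5565
D_3 = 9.8914
D_4 = 11.2564
D_5 = 12.8098
D_6 = 14.5775
TV_6 = 15.1329/(0.1089−0.0381) = 213.7422
P₀ = Σ Dₜ/(1+r)ᵗ + TV_6/(1+r)^6 = 156.4866

R$156.49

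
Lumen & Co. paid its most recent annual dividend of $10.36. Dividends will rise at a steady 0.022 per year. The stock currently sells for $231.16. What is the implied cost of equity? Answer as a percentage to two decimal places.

6.78%

Rearranging the constant-growth DDM: r = D₁/P₀ + g.
D₁ = 10.36 × (1 + 0.022) = 10.5879.
r = 10.5879 / 231.16 + 0.022 = 0.04580 + 0.022 = 0.06780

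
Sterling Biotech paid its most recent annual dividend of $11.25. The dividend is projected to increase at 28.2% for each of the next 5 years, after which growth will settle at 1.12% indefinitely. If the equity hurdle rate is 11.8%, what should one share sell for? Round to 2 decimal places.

$297.59

Two-stage DDM. Project D₁…D_5 at 0.282, terminal growth 0.0112, discount at r = 0.118.
D_1 = 14.4225
D_2 = 18.4896
D_3 = 23.7037
D_4 = 30.3882
D_5 = 38.9576
Terminal value at t=5: TV = D_6/(r−g) = 39.3940/(0.118−0.0112) = 368.8574
P₀ = 14.4225/(1+0.118)^1 + 18.4896/(1+0.118)^2 + 23.7037/(1+0.118)^3 + 30.3882/(1+0.118)^4 + 38.9576/(1+0.118)^5 + 368.8574/(1+0.118)^5 = 297.5887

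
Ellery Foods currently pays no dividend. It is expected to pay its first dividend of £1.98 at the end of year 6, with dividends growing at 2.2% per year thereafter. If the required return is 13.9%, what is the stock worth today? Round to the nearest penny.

£8.83

Deferred-dividend DDM. At t=5 the remaining stream is a growing perpetuity with first payment D_6 = 1.98.
V_5 = D_6/(r−g) = 1.98/(0.139−0.022) = 16.9231
P₀ = V_5/(1+r)^5 = 16.9231/(1+0.139)^5 = 8.8280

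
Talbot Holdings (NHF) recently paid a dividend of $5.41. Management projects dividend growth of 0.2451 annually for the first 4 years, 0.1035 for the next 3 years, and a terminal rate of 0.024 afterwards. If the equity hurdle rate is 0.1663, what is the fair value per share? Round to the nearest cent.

Three-stage DDM. Project D₁…D_7; terminal Gordon value at t=7 with g = 0.024; discount at r = 0.1663.
D_1 = 6.7360
D_2 = 8.3870
D_3 = 10.4426
D_4 = 13.0021
D_5 = 14.3478
D_6 = 15.8328
D_7 = 17.4715
TV_7 = 17.8909/(0.1663−0.024) = 125.7263
P₀ = Σ Dₜ/(1+r)ᵗ + TV_7/(1+r)^7 = 87.2726

$87.27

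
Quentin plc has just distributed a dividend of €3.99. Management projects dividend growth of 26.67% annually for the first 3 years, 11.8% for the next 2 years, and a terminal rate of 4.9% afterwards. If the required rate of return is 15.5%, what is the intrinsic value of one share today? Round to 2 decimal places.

Three-stage DDM. Project D₁…D_5; terminal Gordon value at t=5 with g = 0.049; discount at r = 0.155.
D_1 = 5.0541
D_2 = 6.4021
D_3 = 8.1095
D_4 = 9.0664
D_5 = 10.1363
TV_5 = 10.6329/(0.155−0.049) = 100.3107
P₀ = Σ Dₜ/(1+r)ᵗ + TV_5/(1+r)^5 = 73.2661

€73.27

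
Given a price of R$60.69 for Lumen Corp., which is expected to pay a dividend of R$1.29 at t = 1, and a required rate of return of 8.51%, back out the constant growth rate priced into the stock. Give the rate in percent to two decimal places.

6.38%

From P₀ = D₁/(r − g), the implied growth is g = r − D₁/P₀.
g = 0.0851 − 1.29/60.69 = 0.0851 − 0.02126 = 0.06384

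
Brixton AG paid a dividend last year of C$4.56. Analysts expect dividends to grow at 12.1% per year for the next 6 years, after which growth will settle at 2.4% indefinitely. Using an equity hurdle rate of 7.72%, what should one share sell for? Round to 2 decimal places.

Two-stage DDM. Project D₁…D_6 at 0.121, terminal growth 0.024, discount at r = 0.0772.
D_1 = 5.1118
D_2 = 5.7303
D_3 = 6.4236
D_4 = 7.2009
D_5 = 8.0722
D_6 = 9.0490
Terminal value at t=6: TV = D_7/(r−g) = 9.2661/(0.0772−0.024) = 174.1754
P₀ = 5.1118/(1+0.0772)^1 + 5.7303/(1+0.0772)^2 + 6.4236/(1+0.0772)^3 + 7.2009/(1+0.0772)^4 + 8.0722/(1+0.0772)^5 + 9.0490/(1+0.0772)^6 + 174.1754/(1+0.0772)^6 = 143.0116

C$143.01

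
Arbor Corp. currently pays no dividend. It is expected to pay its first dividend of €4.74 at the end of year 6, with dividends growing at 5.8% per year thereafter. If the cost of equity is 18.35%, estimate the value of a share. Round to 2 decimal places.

€16.27

Deferred-dividend DDM. At t=5 the remaining stream is a growing perpetuity with first payment D_6 = 4.74.
V_5 = D_6/(r−g) = 4.74/(0.1835−0.058) = 37.7689
P₀ = V_5/(1+r)^5 = 37.7689/(1+0.1835)^5 = 16.2665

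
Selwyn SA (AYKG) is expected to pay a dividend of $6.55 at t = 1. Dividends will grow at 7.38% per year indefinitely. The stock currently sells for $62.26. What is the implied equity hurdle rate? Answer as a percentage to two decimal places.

17.90%

Rearranging the constant-growth DDM: r = D₁/P₀ + g.
r = 6.5500 / 62.26 + 0.0738 = 0.10520 + 0.0738 = 0.17900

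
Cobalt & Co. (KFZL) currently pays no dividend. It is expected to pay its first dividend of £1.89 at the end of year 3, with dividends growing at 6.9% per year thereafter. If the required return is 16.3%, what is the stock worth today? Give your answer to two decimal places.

Deferred-dividend DDM. At t=2 the remaining stream is a growing perpetuity with first payment D_3 = 1.89.
V_2 = D_3/(r−g) = 1.89/(0.163−0.069) = 20.1064
P₀ = V_2/(1+r)^2 = 20.1064/(1+0.163)^2 = 14.8653

£14.87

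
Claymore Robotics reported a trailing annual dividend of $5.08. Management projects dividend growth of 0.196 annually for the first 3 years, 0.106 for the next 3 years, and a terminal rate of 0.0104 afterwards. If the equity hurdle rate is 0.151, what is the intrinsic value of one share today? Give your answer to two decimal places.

Three-stage DDM. Project D₁…D_6; terminal Gordon value at t=6 with g = 0.0104; discount at r = 0.151.
D_1 = 6.0757
D_2 = 7.2665
D_3 = 8.6907
D_4 = 9.6120
D_5 = 10.6308
D_6 = 11.7577
TV_6 = 11.8800/(0.151−0.0104) = 84.4949
P₀ = Σ Dₜ/(1+r)ᵗ + TV_6/(1+r)^6 = 68.5983

$68.60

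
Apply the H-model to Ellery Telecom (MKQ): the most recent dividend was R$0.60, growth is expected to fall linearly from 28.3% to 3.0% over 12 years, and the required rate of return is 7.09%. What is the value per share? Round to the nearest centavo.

R$37.38

H-model: P₀ = D₀[(1+g_L) + H(g_S−g_L)]/(r−g_L), with H = 12/2 = 6.
P₀ = 0.60 × [(1+0.03) + 6×(0.283−0.03)] / (0.0709−0.03)
   = 0.60 × 2.5480 / 0.0409 = 37.3790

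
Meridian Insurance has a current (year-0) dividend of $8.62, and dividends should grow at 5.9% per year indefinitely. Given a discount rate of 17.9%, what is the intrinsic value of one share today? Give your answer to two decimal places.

Gordon growth model: P₀ = D₁/(r − g). D₁ = 8.62 × (1 + 0.059) = 9.1286.
P₀ = 9.1286 / (0.179 − 0.059) = 9.1286 / 0.12 = 76.0715

$76.07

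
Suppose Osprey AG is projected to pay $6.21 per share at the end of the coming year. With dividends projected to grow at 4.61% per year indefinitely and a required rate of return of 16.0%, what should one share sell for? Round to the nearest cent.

$54.52

Gordon growth model: P₀ = D₁/(r − g), with D₁ = 6.21 given directly.
P₀ = 6.2100 / (0.16 − 0.0461) = 6.2100 / 0.1139 = 54.5215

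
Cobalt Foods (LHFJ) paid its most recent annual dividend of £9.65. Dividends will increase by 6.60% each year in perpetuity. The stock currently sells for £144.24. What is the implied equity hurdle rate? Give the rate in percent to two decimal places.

Rearranging the constant-growth DDM: r = D₁/P₀ + g.
D₁ = 9.65 × (1 + 0.066) = 10.2869.
r = 10.2869 / 144.24 + 0.066 = 0.07132 + 0.066 = 0.13732

13.73%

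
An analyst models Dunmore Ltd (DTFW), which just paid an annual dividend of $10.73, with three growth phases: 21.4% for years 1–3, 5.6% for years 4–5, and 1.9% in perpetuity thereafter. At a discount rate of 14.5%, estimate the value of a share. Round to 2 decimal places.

Three-stage DDM. Project D₁…D_5; terminal Gordon value at t=5 with g = 0.019; discount at r = 0.145.
D_1 = 13.0262
D_2 = 15.8138
D_3 = 19.1980
D_4 = 20.2731
D_5 = 21.4084
TV_5 = 21.8151/(0.145−0.019) = 173.1360
P₀ = Σ Dₜ/(1+r)ᵗ + TV_5/(1+r)^5 = 146.8762

$146.88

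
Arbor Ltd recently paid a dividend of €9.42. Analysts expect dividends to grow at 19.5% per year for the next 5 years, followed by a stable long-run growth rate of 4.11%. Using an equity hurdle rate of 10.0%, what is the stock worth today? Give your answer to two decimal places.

Two-stage DDM. Project D₁…D_5 at 0.195, terminal growth 0.0411, discount at r = 0.1.
D_1 = 11.2569
D_2 = 13.4520
D_3 = 16.0751
D_4 = 19.2098
D_5 = 22.9557
Terminal value at t=5: TV = D_6/(r−g) = 23.8992/(0.1−0.0411) = 405.7585
P₀ = 11.2569/(1+0.1)^1 + 13.4520/(1+0.1)^2 + 16.0751/(1+0.1)^3 + 19.2098/(1+0.1)^4 + 22.9557/(1+0.1)^5 + 405.7585/(1+0.1)^5 = 312.7467

€312.75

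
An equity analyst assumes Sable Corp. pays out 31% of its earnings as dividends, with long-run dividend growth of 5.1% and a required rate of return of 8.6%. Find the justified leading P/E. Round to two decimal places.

Justified leading P/E = b/(r−g) = 0.31/(0.086−0.051) = 8.8571

8.86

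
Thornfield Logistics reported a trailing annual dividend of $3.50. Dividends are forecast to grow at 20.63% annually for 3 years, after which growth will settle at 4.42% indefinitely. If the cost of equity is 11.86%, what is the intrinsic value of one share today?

Two-stage DDM. Project D₁…D_3 at 0.2063, terminal growth 0.0442, discount at r = 0.1186.
D_1 = 4.2220
D_2 = 5.0931
D_3 = 6.1438
Terminal value at t=3: TV = D_4/(r−g) = 6.4153/(0.1186−0.0442) = 86.2273
P₀ = 4.2220/(1+0.1186)^1 + 5.0931/(1+0.1186)^2 + 6.1438/(1+0.1186)^3 + 86.2273/(1+0.1186)^3 = 73.8398

$73.84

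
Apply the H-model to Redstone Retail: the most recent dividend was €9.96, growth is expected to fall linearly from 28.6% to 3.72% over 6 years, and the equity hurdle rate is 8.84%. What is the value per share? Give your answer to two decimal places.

H-model: P₀ = D₀[(1+g_L) + H(g_S−g_L)]/(r−g_L), with H = 6/2 = 3.
P₀ = 9.96 × [(1+0.0372) + 3×(0.286−0.0372)] / (0.0884−0.0372)
   = 9.96 × 1.7836 / 0.0512 = 346.9659

€346.97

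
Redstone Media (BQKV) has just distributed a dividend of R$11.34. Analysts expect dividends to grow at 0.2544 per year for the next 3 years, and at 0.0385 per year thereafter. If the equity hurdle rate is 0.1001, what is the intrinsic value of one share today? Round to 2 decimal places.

Two-stage DDM. Project D₁…D_3 at 0.2544, terminal growth 0.0385, discount at r = 0.1001.
D_1 = 14.2249
D_2 = 17.8437
D_3 = 22.3831
Terminal value at t=3: TV = D_4/(r−g) = 23.2449/(0.1001−0.0385) = 377.3523
P₀ = 14.2249/(1+0.1001)^1 + 17.8437/(1+0.1001)^2 + 22.3831/(1+0.1001)^3 + 377.3523/(1+0.1001)^3 = 327.9200

R$327.92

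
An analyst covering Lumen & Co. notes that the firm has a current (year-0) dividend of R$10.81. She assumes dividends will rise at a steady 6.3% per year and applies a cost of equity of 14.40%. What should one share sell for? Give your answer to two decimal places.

Gordon growth model: P₀ = D₁/(r − g). D₁ = 10.81 × (1 + 0.063) = 11.4910.
P₀ = 11.4910 / (0.144 − 0.063) = 11.4910 / 0.081 = 141.8646

R$141.86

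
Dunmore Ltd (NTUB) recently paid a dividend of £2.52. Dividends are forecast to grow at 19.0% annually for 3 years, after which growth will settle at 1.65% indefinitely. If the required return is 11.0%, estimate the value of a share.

Two-stage DDM. Project D₁…D_3 at 0.19, terminal growth 0.0165, discount at r = 0.11.
D_1 = 2.9988
D_2 = 3.5686
D_3 = 4.2466
Terminal value at t=3: TV = D_4/(r−g) = 4.3167/(0.11−0.0165) = 46.1676
P₀ = 2.9988/(1+0.11)^1 + 3.5686/(1+0.11)^2 + 4.2466/(1+0.11)^3 + 46.1676/(1+0.11)^3 = 42.4604

£42.46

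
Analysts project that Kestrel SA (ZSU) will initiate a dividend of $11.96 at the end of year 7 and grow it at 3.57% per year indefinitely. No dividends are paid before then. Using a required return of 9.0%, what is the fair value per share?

Deferred-dividend DDM. At t=6 the remaining stream is a growing perpetuity with first payment D_7 = 11.96.
V_6 = D_7/(r−g) = 11.96/(0.09−0.0357) = 220.2578
P₀ = V_6/(1+r)^6 = 220.2578/(1+0.09)^6 = 131.3325

$131.33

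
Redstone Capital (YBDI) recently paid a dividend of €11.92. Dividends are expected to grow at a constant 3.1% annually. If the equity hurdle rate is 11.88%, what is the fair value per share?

Gordon growth model: P₀ = D₁/(r − g). D₁ = 11.92 × (1 + 0.031) = 12.2895.
P₀ = 12.2895 / (0.1188 − 0.031) = 12.2895 / 0.0878 = 139.9718

€139.97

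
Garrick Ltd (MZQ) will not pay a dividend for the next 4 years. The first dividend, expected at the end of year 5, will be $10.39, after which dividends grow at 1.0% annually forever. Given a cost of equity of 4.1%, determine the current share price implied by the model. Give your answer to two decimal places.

Deferred-dividend DDM. At t=4 the remaining stream is a growing perpetuity with first payment D_5 = 10.39.
V_4 = D_5/(r−g) = 10.39/(0.041−0.01) = 335.1613
P₀ = V_4/(1+r)^4 = 335.1613/(1+0.041)^4 = 285.3980

$285.40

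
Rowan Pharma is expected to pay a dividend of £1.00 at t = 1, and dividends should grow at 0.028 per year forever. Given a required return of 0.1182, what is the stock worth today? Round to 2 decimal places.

Gordon growth model: P₀ = D₁/(r − g), with D₁ = 1.00 given directly.
P₀ = 1.0000 / (0.1182 − 0.028) = 1.0000 / 0.0902 = 11.0865

£11.09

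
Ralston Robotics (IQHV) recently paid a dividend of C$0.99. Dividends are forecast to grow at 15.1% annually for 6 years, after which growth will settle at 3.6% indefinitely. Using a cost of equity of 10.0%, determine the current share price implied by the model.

Two-stage DDM. Project D₁…D_6 at 0.151, terminal growth 0.036, discount at r = 0.1.
D_1 = 1.1395
D_2 = 1.3116
D_3 = 1.5096
D_4 = 1.7375
D_5 = 1.9999
D_6 = 2.3019
Terminal value at t=6: TV = D_7/(r−g) = 2.3848/(0.1−0.036) = 37.2621
P₀ = 1.1395/(1+0.1)^1 + 1.3116/(1+0.1)^2 + 1.5096/(1+0.1)^3 + 1.7375/(1+0.1)^4 + 1.9999/(1+0.1)^5 + 2.3019/(1+0.1)^6 + 37.2621/(1+0.1)^6 = 28.0154

C$28.02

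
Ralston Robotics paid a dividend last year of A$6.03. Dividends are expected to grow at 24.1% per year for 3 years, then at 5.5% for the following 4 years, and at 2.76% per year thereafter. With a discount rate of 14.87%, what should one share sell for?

A$91.76

Three-stage DDM. Project D₁…D_7; terminal Gordon value at t=7 with g = 0.0276; discount at r = 0.1487.
D_1 = 7.4832
D_2 = 9.2867
D_3 = 11.5248
D_4 = 12.1586
D_5 = 12.8274
D_6 = 13.5329
D_7 = 14.2772
TV_7 = 14.6712/(0.1487−0.0276) = 121.1497
P₀ = Σ Dₜ/(1+r)ᵗ + TV_7/(1+r)^7 = 91.7600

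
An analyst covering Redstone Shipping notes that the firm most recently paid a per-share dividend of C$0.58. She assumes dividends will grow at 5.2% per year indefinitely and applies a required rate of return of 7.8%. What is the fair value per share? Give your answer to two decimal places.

Gordon growth model: P₀ = D₁/(r − g). D₁ = 0.58 × (1 + 0.052) = 0.6102.
P₀ = 0.6102 / (0.078 − 0.052) = 0.6102 / 0.026 = 23.4677

C$23.47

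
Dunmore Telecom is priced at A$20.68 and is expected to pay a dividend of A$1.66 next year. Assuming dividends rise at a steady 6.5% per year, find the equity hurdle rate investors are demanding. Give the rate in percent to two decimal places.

14.53%

Rearranging the constant-growth DDM: r = D₁/P₀ + g.
r = 1.6600 / 20.68 + 0.065 = 0.08027 + 0.065 = 0.14527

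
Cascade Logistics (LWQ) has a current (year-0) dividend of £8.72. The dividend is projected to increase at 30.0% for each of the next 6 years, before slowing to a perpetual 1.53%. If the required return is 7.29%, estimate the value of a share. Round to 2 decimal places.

£594.44

Two-stage DDM. Project D₁…D_6 at 0.3, terminal growth 0.0153, discount at r = 0.0729.
D_1 = 11.3360
D_2 = 14.7368
D_3 = 19.1578
D_4 = 24.9052
D_5 = 32.3767
D_6 = 42.0898
Terminal value at t=6: TV = D_7/(r−g) = 42.7337/(0.0729−0.0153) = 741.9053
P₀ = 11.3360/(1+0.0729)^1 + 14.7368/(1+0.0729)^2 + 19.1578/(1+0.0729)^3 + 24.9052/(1+0.0729)^4 + 32.3767/(1+0.0729)^5 + 42.0898/(1+0.0729)^6 + 741.9053/(1+0.0729)^6 = 594.4431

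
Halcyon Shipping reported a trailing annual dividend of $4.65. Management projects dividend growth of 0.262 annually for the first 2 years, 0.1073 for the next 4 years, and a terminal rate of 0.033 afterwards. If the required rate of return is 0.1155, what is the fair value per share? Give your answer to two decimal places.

Three-stage DDM. Project D₁…D_6; terminal Gordon value at t=6 with g = 0.033; discount at r = 0.1155.
D_1 = 5.8683
D_2 = 7.4058
D_3 = 8.2004
D_4 = 9.0803
D_5 = 10.0547
D_6 = 11.1335
TV_6 = 11.5009/(0.1155−0.033) = 139.4053
P₀ = Σ Dₜ/(1+r)ᵗ + TV_6/(1+r)^6 = 106.9382

$106.94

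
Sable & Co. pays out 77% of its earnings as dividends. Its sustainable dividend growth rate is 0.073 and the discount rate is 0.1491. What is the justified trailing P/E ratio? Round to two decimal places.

Justified trailing P/E = b(1+g)/(r−g) = 0.77×(1+0.073)/(0.1491−0.073) = 10.8569

10.86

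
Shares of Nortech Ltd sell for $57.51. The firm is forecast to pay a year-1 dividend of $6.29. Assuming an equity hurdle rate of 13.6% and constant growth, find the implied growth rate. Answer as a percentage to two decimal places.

From P₀ = D₁/(r − g), the implied growth is g = r − D₁/P₀.
g = 0.136 − 6.29/57.51 = 0.136 − 0.10937 = 0.02663

2.66%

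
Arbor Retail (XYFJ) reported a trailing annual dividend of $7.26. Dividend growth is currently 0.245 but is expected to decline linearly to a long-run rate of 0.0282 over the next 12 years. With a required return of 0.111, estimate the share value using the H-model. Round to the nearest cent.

$204.21

H-model: P₀ = D₀[(1+g_L) + H(g_S−g_L)]/(r−g_L), with H = 12/2 = 6.
P₀ = 7.26 × [(1+0.0282) + 6×(0.245−0.0282)] / (0.111−0.0282)
   = 7.26 × 2.3290 / 0.0828 = 204.2094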